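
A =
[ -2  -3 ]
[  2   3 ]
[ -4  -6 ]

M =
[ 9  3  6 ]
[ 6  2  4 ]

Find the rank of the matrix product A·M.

1

First compute AM:
[[-36, -12, -24],
 [ 36,  12,  24],
 [-72, -24, -48]]
Now row reduce the product.
R2 ← R2 + R1: [0, 0, 0]
R3 ← R3 − (2)·R1: [0, 0, 0]
1 nonzero row, so rank(AM) = 1.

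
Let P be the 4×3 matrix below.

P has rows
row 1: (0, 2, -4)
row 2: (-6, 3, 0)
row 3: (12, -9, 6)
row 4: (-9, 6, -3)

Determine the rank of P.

2

Row reduce to echelon form.
Swap R1 ↔ R2
R3 ← R3 + (2)·R1: [0, -3, 6]
R4 ← R4 − (3/2)·R1: [0, 3/2, -3]
R3 ← R3 + (3/2)·R2: [0, 0, 0]
R4 ← R4 − (3/4)·R2: [0, 0, 0]
Echelon form has 2 nonzero rows, so rank(P) = 2.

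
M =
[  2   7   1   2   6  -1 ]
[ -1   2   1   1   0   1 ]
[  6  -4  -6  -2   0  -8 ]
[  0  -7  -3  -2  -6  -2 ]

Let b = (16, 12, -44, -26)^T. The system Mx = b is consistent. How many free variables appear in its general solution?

3

Row reduce the augmented matrix [M | b].
R2 ← R2 + (1/2)·R1: [0, 11/2, 3/2, 2, 3, 1/2, 20]
R3 ← R3 − (3)·R1: [0, -25, -9, -8, -18, -5, -92]
R3 ← R3 + (50/11)·R2: [0, 0, -24/11, 12/11, -48/11, -30/11, -12/11]
R4 ← R4 + (14/11)·R2: [0, 0, -12/11, 6/11, -24/11, -15/11, -6/11]
R4 ← R4 − (1/2)·R3: [0, 0, 0, 0, 0, 0, 0]
The echelon form has 3 nonzero rows, and every pivot lies in the first 6 columns, so rank(M) = rank([M|b]) = 3.
The system is consistent.
Free variables = (unknowns) − (rank) = 6 − 3 = 3.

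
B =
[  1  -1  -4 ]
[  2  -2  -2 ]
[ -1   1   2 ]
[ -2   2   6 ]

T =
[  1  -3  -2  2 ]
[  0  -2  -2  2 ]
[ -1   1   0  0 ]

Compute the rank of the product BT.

1

First compute BT:
[[  5,  -5,   0,   0],
 [  4,  -4,   0,   0],
 [ -3,   3,   0,   0],
 [ -8,   8,   0,   0]]
Now row reduce the product.
R2 ← R2 − (4/5)·R1: [0, 0, 0, 0]
R3 ← R3 + (3/5)·R1: [0, 0, 0, 0]
R4 ← R4 + (8/5)·R1: [0, 0, 0, 0]
1 nonzero row, so rank(BT) = 1.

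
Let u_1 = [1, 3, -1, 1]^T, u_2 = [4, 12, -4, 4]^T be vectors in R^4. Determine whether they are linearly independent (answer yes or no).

Form the matrix with these vectors as rows and row reduce.
R2 ← R2 − (4)·R1: [0, 0, 0, 0]
1 nonzero row, so the 2 vectors span a space of dimension 1.
Since 1 < 2, the vectors are linearly dependent.

no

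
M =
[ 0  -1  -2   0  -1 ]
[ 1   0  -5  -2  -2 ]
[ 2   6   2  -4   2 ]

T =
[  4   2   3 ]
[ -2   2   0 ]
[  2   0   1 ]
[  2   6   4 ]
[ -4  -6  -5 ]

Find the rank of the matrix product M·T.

First compute MT:
[[  2,   4,   3],
 [ -2,   2,   0],
 [-16, -20, -18]]
Now row reduce the product.
R2 ← R2 + R1: [0, 6, 3]
R3 ← R3 + (8)·R1: [0, 12, 6]
R3 ← R3 − (2)·R2: [0, 0, 0]
2 nonzero rows, so rank(MT) = 2.

2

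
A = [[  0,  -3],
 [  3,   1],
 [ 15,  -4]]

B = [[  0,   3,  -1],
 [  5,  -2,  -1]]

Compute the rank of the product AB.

2

First compute AB:
[[-15,   6,   3],
 [  5,   7,  -4],
 [-20,  53, -11]]
Now row reduce the product.
R2 ← R2 + (1/3)·R1: [0, 9, -3]
R3 ← R3 − (4/3)·R1: [0, 45, -15]
R3 ← R3 − (5)·R2: [0, 0, 0]
2 nonzero rows, so rank(AB) = 2.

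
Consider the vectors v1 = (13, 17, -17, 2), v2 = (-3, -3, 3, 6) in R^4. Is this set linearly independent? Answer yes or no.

Form the matrix with these vectors as rows and row reduce.
R2 ← R2 + (3/13)·R1: [0, 12/13, -12/13, 84/13]
2 nonzero rows, so the 2 vectors span a space of dimension 2.
Since 2 = 2, the vectors are linearly independent.

yes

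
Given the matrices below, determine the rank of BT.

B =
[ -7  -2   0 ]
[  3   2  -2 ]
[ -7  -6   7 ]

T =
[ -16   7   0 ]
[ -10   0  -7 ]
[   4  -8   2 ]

2

First compute BT:
[[132, -49,  14],
 [-76,  37, -18],
 [200, -105,  56]]
Now row reduce the product.
R2 ← R2 + (19/33)·R1: [0, 290/33, -328/33]
R3 ← R3 − (50/33)·R1: [0, -1015/33, 1148/33]
R3 ← R3 + (7/2)·R2: [0, 0, 0]
2 nonzero rows, so rank(BT) = 2.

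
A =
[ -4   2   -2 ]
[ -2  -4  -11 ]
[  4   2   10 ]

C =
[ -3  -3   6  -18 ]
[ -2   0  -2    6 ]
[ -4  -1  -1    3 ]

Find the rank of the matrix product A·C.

First compute AC:
[[ 16,  14, -26,  78],
 [ 58,  17,   7, -21],
 [-56, -22,  10, -30]]
Now row reduce the product.
R2 ← R2 − (29/8)·R1: [0, -135/4, 405/4, -1215/4]
R3 ← R3 + (7/2)·R1: [0, 27, -81, 243]
R3 ← R3 + (4/5)·R2: [0, 0, 0, 0]
2 nonzero rows, so rank(AC) = 2.

2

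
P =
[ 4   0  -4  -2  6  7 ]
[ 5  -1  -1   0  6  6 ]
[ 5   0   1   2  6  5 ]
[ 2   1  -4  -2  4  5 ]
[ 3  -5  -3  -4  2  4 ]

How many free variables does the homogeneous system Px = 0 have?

Row reduce to echelon form.
R2 ← R2 − (5/4)·R1: [0, -1, 4, 5/2, -3/2, -11/4]
R3 ← R3 − (5/4)·R1: [0, 0, 6, 9/2, -3/2, -15/4]
R4 ← R4 − (1/2)·R1: [0, 1, -2, -1, 1, 3/2]
R5 ← R5 − (3/4)·R1: [0, -5, 0, -5/2, -5/2, -5/4]
R4 ← R4 + R2: [0, 0, 2, 3/2, -1/2, -5/4]
R5 ← R5 − (5)·R2: [0, 0, -20, -15, 5, 25/2]
R4 ← R4 − (1/3)·R3: [0, 0, 0, 0, 0, 0]
R5 ← R5 + (10/3)·R3: [0, 0, 0, 0, 0, 0]
3 nonzero rows, so rank(P) = 3.
P has 6 columns; by rank–nullity, nullity = 6 − 3 = 3.

3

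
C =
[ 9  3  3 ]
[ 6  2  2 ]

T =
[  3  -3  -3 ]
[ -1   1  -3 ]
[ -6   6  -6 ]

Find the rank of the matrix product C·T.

First compute CT:
[[  6,  -6, -54],
 [  4,  -4, -36]]
Now row reduce the product.
R2 ← R2 − (2/3)·R1: [0, 0, 0]
1 nonzero row, so rank(CT) = 1.

1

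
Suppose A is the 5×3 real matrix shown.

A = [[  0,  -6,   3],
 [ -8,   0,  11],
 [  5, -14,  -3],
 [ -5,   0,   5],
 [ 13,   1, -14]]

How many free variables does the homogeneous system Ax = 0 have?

0

Row reduce to echelon form.
Swap R1 ↔ R2
R3 ← R3 + (5/8)·R1: [0, -14, 31/8]
R4 ← R4 − (5/8)·R1: [0, 0, -15/8]
R5 ← R5 + (13/8)·R1: [0, 1, 31/8]
R3 ← R3 − (7/3)·R2: [0, 0, -25/8]
R5 ← R5 + (1/6)·R2: [0, 0, 35/8]
R4 ← R4 − (3/5)·R3: [0, 0, 0]
R5 ← R5 + (7/5)·R3: [0, 0, 0]
3 nonzero rows, so rank(A) = 3.
A has 3 columns; by rank–nullity, nullity = 3 − 3 = 0.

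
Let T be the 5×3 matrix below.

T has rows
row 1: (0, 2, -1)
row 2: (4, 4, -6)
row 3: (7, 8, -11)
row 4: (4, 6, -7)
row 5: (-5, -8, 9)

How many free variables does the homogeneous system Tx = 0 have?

1

Row reduce to echelon form.
Swap R1 ↔ R2
R3 ← R3 − (7/4)·R1: [0, 1, -1/2]
R4 ← R4 − R1: [0, 2, -1]
R5 ← R5 + (5/4)·R1: [0, -3, 3/2]
R3 ← R3 − (1/2)·R2: [0, 0, 0]
R4 ← R4 − R2: [0, 0, 0]
R5 ← R5 + (3/2)·R2: [0, 0, 0]
2 nonzero rows, so rank(T) = 2.
T has 3 columns; by rank–nullity, nullity = 3 − 2 = 1.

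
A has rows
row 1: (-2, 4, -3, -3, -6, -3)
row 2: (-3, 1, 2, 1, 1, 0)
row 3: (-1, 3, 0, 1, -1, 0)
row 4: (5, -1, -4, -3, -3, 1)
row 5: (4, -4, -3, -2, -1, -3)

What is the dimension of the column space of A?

4

Row reduce to echelon form.
R2 ← R2 − (3/2)·R1: [0, -5, 13/2, 11/2, 10, 9/2]
R3 ← R3 − (1/2)·R1: [0, 1, 3/2, 5/2, 2, 3/2]
R4 ← R4 + (5/2)·R1: [0, 9, -23/2, -21/2, -18, -13/2]
R5 ← R5 + (2)·R1: [0, 4, -9, -8, -13, -9]
R3 ← R3 + (1/5)·R2: [0, 0, 14/5, 18/5, 4, 12/5]
R4 ← R4 + (9/5)·R2: [0, 0, 1/5, -3/5, 0, 8/5]
R5 ← R5 + (4/5)·R2: [0, 0, -19/5, -18/5, -5, -27/5]
R4 ← R4 − (1/14)·R3: [0, 0, 0, -6/7, -2/7, 10/7]
R5 ← R5 + (19/14)·R3: [0, 0, 0, 9/7, 3/7, -15/7]
R5 ← R5 + (3/2)·R4: [0, 0, 0, 0, 0, 0]
Echelon form has 4 nonzero rows, so rank(A) = 4.
The column space has dimension equal to the rank: 4.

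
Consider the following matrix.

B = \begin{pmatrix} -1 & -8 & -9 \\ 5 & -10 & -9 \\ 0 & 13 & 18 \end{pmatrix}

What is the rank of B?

Row reduce to echelon form.
R2 ← R2 + (5)·R1: [0, -50, -54]
R3 ← R3 + (13/50)·R2: [0, 0, 99/25]
Echelon form has 3 nonzero rows, so rank(B) = 3.

3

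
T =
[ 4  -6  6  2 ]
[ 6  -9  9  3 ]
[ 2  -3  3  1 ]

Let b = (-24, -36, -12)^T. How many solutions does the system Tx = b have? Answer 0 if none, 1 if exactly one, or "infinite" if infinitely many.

infinite

Row reduce the augmented matrix [T | b].
R2 ← R2 − (3/2)·R1: [0, 0, 0, 0, 0]
R3 ← R3 − (1/2)·R1: [0, 0, 0, 0, 0]
The echelon form has 1 nonzero rows, and every pivot lies in the first 4 columns, so rank(T) = rank([T|b]) = 1.
The system is consistent.
rank = 1 < 4 unknowns, so there are infinitely many solutions.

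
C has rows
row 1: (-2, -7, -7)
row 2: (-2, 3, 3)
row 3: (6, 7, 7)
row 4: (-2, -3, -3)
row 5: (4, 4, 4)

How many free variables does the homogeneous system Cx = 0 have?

Row reduce to echelon form.
R2 ← R2 − R1: [0, 10, 10]
R3 ← R3 + (3)·R1: [0, -14, -14]
R4 ← R4 − R1: [0, 4, 4]
R5 ← R5 + (2)·R1: [0, -10, -10]
R3 ← R3 + (7/5)·R2: [0, 0, 0]
R4 ← R4 − (2/5)·R2: [0, 0, 0]
R5 ← R5 + R2: [0, 0, 0]
2 nonzero rows, so rank(C) = 2.
C has 3 columns; by rank–nullity, nullity = 3 − 2 = 1.

1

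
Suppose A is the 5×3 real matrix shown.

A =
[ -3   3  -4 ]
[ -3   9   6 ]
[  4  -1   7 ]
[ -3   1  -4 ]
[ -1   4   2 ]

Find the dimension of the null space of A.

Row reduce to echelon form.
R2 ← R2 − R1: [0, 6, 10]
R3 ← R3 + (4/3)·R1: [0, 3, 5/3]
R4 ← R4 − R1: [0, -2, 0]
R5 ← R5 − (1/3)·R1: [0, 3, 10/3]
R3 ← R3 − (1/2)·R2: [0, 0, -10/3]
R4 ← R4 + (1/3)·R2: [0, 0, 10/3]
R5 ← R5 − (1/2)·R2: [0, 0, -5/3]
R4 ← R4 + R3: [0, 0, 0]
R5 ← R5 − (1/2)·R3: [0, 0, 0]
3 nonzero rows, so rank(A) = 3.
A has 3 columns; by rank–nullity, nullity = 3 − 3 = 0.

0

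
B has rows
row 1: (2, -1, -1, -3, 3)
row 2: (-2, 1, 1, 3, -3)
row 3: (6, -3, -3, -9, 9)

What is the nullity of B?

Row reduce to echelon form.
R2 ← R2 + R1: [0, 0, 0, 0, 0]
R3 ← R3 − (3)·R1: [0, 0, 0, 0, 0]
1 nonzero row, so rank(B) = 1.
B has 5 columns; by rank–nullity, nullity = 5 − 1 = 4.

4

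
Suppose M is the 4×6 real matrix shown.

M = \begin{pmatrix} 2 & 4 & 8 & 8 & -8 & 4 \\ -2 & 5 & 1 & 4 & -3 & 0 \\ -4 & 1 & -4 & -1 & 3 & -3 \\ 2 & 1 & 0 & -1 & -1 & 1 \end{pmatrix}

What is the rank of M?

3

Row reduce to echelon form.
R2 ← R2 + R1: [0, 9, 9, 12, -11, 4]
R3 ← R3 + (2)·R1: [0, 9, 12, 15, -13, 5]
R4 ← R4 − R1: [0, -3, -8, -9, 7, -3]
R3 ← R3 − R2: [0, 0, 3, 3, -2, 1]
R4 ← R4 + (1/3)·R2: [0, 0, -5, -5, 10/3, -5/3]
R4 ← R4 + (5/3)·R3: [0, 0, 0, 0, 0, 0]
Echelon form has 3 nonzero rows, so rank(M) = 3.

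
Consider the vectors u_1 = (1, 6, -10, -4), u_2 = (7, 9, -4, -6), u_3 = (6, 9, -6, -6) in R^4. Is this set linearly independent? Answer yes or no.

no

Form the matrix with these vectors as rows and row reduce.
R2 ← R2 − (7)·R1: [0, -33, 66, 22]
R3 ← R3 − (6)·R1: [0, -27, 54, 18]
R3 ← R3 − (9/11)·R2: [0, 0, 0, 0]
2 nonzero rows, so the 3 vectors span a space of dimension 2.
Since 2 < 3, the vectors are linearly dependent.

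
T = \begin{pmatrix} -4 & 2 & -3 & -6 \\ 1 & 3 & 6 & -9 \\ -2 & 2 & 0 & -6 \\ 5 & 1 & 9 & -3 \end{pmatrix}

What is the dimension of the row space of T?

Row reduce to echelon form.
R2 ← R2 + (1/4)·R1: [0, 7/2, 21/4, -21/2]
R3 ← R3 − (1/2)·R1: [0, 1, 3/2, -3]
R4 ← R4 + (5/4)·R1: [0, 7/2, 21/4, -21/2]
R3 ← R3 − (2/7)·R2: [0, 0, 0, 0]
R4 ← R4 − R2: [0, 0, 0, 0]
Echelon form has 2 nonzero rows, so rank(T) = 2.
The row space has dimension equal to the rank: 2.

2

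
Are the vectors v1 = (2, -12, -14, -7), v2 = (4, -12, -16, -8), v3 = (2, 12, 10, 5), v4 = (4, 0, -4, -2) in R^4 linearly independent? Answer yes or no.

Form the matrix with these vectors as rows and row reduce.
R2 ← R2 − (2)·R1: [0, 12, 12, 6]
R3 ← R3 − R1: [0, 24, 24, 12]
R4 ← R4 − (2)·R1: [0, 24, 24, 12]
R3 ← R3 − (2)·R2: [0, 0, 0, 0]
R4 ← R4 − (2)·R2: [0, 0, 0, 0]
2 nonzero rows, so the 4 vectors span a space of dimension 2.
Since 2 < 4, the vectors are linearly dependent.

no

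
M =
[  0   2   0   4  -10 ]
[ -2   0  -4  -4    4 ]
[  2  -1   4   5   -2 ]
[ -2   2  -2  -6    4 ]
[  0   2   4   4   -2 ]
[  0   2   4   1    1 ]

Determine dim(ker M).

Row reduce to echelon form.
Swap R1 ↔ R2
R3 ← R3 + R1: [0, -1, 0, 1, 2]
R4 ← R4 − R1: [0, 2, 2, -2, 0]
R3 ← R3 + (1/2)·R2: [0, 0, 0, 3, -3]
R4 ← R4 − R2: [0, 0, 2, -6, 10]
R5 ← R5 − R2: [0, 0, 4, 0, 8]
R6 ← R6 − R2: [0, 0, 4, -3, 11]
Swap R3 ↔ R4
R5 ← R5 − (2)·R3: [0, 0, 0, 12, -12]
R6 ← R6 − (2)·R3: [0, 0, 0, 9, -9]
R5 ← R5 − (4)·R4: [0, 0, 0, 0, 0]
R6 ← R6 − (3)·R4: [0, 0, 0, 0, 0]
4 nonzero rows, so rank(M) = 4.
M has 5 columns; by rank–nullity, nullity = 5 − 4 = 1.

1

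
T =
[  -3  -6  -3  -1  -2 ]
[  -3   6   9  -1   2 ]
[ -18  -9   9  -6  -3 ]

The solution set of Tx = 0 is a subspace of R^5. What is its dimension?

3

Row reduce to echelon form.
R2 ← R2 − R1: [0, 12, 12, 0, 4]
R3 ← R3 − (6)·R1: [0, 27, 27, 0, 9]
R3 ← R3 − (9/4)·R2: [0, 0, 0, 0, 0]
2 nonzero rows, so rank(T) = 2.
T has 5 columns; by rank–nullity, nullity = 5 − 2 = 3.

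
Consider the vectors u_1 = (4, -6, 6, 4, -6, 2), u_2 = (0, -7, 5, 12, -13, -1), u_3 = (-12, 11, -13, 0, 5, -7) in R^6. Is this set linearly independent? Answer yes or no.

no

Form the matrix with these vectors as rows and row reduce.
R3 ← R3 + (3)·R1: [0, -7, 5, 12, -13, -1]
R3 ← R3 − R2: [0, 0, 0, 0, 0, 0]
2 nonzero rows, so the 3 vectors span a space of dimension 2.
Since 2 < 3, the vectors are linearly dependent.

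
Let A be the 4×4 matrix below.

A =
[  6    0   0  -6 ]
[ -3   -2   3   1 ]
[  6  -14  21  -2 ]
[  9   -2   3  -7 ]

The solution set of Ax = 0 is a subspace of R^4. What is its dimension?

1

Row reduce to echelon form.
R2 ← R2 + (1/2)·R1: [0, -2, 3, -2]
R3 ← R3 − R1: [0, -14, 21, 4]
R4 ← R4 − (3/2)·R1: [0, -2, 3, 2]
R3 ← R3 − (7)·R2: [0, 0, 0, 18]
R4 ← R4 − R2: [0, 0, 0, 4]
R4 ← R4 − (2/9)·R3: [0, 0, 0, 0]
3 nonzero rows, so rank(A) = 3.
A has 4 columns; by rank–nullity, nullity = 4 − 3 = 1.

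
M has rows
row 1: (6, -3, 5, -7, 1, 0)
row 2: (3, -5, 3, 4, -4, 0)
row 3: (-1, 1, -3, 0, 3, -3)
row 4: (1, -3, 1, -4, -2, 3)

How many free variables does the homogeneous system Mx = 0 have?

2

Row reduce to echelon form.
R2 ← R2 − (1/2)·R1: [0, -7/2, 1/2, 15/2, -9/2, 0]
R3 ← R3 + (1/6)·R1: [0, 1/2, -13/6, -7/6, 19/6, -3]
R4 ← R4 − (1/6)·R1: [0, -5/2, 1/6, -17/6, -13/6, 3]
R3 ← R3 + (1/7)·R2: [0, 0, -44/21, -2/21, 53/21, -3]
R4 ← R4 − (5/7)·R2: [0, 0, -4/21, -172/21, 22/21, 3]
R4 ← R4 − (1/11)·R3: [0, 0, 0, -90/11, 9/11, 36/11]
4 nonzero rows, so rank(M) = 4.
M has 6 columns; by rank–nullity, nullity = 6 − 4 = 2.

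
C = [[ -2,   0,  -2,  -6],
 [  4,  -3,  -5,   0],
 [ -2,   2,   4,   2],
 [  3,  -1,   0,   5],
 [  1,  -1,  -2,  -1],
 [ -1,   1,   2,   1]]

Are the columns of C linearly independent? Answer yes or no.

Row reduce C to echelon form.
R2 ← R2 + (2)·R1: [0, -3, -9, -12]
R3 ← R3 − R1: [0, 2, 6, 8]
R4 ← R4 + (3/2)·R1: [0, -1, -3, -4]
R5 ← R5 + (1/2)·R1: [0, -1, -3, -4]
R6 ← R6 − (1/2)·R1: [0, 1, 3, 4]
R3 ← R3 + (2/3)·R2: [0, 0, 0, 0]
R4 ← R4 − (1/3)·R2: [0, 0, 0, 0]
R5 ← R5 − (1/3)·R2: [0, 0, 0, 0]
R6 ← R6 + (1/3)·R2: [0, 0, 0, 0]
2 pivots among 4 columns.
Only 2 < 4 pivot columns, so the columns are linearly dependent.

no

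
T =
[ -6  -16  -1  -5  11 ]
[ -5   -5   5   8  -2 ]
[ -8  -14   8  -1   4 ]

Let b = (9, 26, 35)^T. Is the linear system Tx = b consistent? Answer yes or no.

yes

Row reduce the augmented matrix [T | b].
R2 ← R2 − (5/6)·R1: [0, 25/3, 35/6, 73/6, -67/6, 37/2]
R3 ← R3 − (4/3)·R1: [0, 22/3, 28/3, 17/3, -32/3, 23]
R3 ← R3 − (22/25)·R2: [0, 0, 21/5, -126/25, -21/25, 168/25]
The echelon form has 3 nonzero rows, and every pivot lies in the first 5 columns, so rank(T) = rank([T|b]) = 3.
The system is consistent.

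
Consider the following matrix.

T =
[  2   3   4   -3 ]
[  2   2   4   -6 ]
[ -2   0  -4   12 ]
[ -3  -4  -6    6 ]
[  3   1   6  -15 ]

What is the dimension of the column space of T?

Row reduce to echelon form.
R2 ← R2 − R1: [0, -1, 0, -3]
R3 ← R3 + R1: [0, 3, 0, 9]
R4 ← R4 + (3/2)·R1: [0, 1/2, 0, 3/2]
R5 ← R5 − (3/2)·R1: [0, -7/2, 0, -21/2]
R3 ← R3 + (3)·R2: [0, 0, 0, 0]
R4 ← R4 + (1/2)·R2: [0, 0, 0, 0]
R5 ← R5 − (7/2)·R2: [0, 0, 0, 0]
Echelon form has 2 nonzero rows, so rank(T) = 2.
The column space has dimension equal to the rank: 2.

2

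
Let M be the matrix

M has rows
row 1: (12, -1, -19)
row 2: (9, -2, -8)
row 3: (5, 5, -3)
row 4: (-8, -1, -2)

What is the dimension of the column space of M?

Row reduce to echelon form.
R2 ← R2 − (3/4)·R1: [0, -5/4, 25/4]
R3 ← R3 − (5/12)·R1: [0, 65/12, 59/12]
R4 ← R4 + (2/3)·R1: [0, -5/3, -44/3]
R3 ← R3 + (13/3)·R2: [0, 0, 32]
R4 ← R4 − (4/3)·R2: [0, 0, -23]
R4 ← R4 + (23/32)·R3: [0, 0, 0]
Echelon form has 3 nonzero rows, so rank(M) = 3.
The column space has dimension equal to the rank: 3.

3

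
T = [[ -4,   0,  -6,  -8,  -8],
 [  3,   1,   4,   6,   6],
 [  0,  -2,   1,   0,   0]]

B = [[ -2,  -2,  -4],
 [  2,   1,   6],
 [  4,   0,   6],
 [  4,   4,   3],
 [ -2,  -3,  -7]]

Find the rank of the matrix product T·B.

2

First compute TB:
[[-32,   0,  12],
 [ 24,   1,  -6],
 [  0,  -2,  -6]]
Now row reduce the product.
R2 ← R2 + (3/4)·R1: [0, 1, 3]
R3 ← R3 + (2)·R2: [0, 0, 0]
2 nonzero rows, so rank(TB) = 2.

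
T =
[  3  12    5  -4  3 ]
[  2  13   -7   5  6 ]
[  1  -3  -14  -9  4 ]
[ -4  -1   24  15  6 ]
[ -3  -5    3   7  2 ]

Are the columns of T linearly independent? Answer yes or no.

yes

Row reduce T to echelon form.
R2 ← R2 − (2/3)·R1: [0, 5, -31/3, 23/3, 4]
R3 ← R3 − (1/3)·R1: [0, -7, -47/3, -23/3, 3]
R4 ← R4 + (4/3)·R1: [0, 15, 92/3, 29/3, 10]
R5 ← R5 + R1: [0, 7, 8, 3, 5]
R3 ← R3 + (7/5)·R2: [0, 0, -452/15, 46/15, 43/5]
R4 ← R4 − (3)·R2: [0, 0, 185/3, -40/3, -2]
R5 ← R5 − (7/5)·R2: [0, 0, 337/15, -116/15, -3/5]
R4 ← R4 + (925/452)·R3: [0, 0, 0, -1595/226, 7051/452]
R5 ← R5 + (337/452)·R3: [0, 0, 0, -1231/226, 2627/452]
R5 ← R5 − (1231/1595)·R4: [0, 0, 0, 0, -903/145]
5 pivots among 5 columns.
Every column is a pivot column, so the columns are linearly independent.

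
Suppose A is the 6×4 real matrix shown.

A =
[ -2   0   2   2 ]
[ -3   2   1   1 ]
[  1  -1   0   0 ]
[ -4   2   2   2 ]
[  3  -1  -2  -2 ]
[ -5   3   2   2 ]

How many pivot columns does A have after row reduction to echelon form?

2

Row reduce to echelon form.
R2 ← R2 − (3/2)·R1: [0, 2, -2, -2]
R3 ← R3 + (1/2)·R1: [0, -1, 1, 1]
R4 ← R4 − (2)·R1: [0, 2, -2, -2]
R5 ← R5 + (3/2)·R1: [0, -1, 1, 1]
R6 ← R6 − (5/2)·R1: [0, 3, -3, -3]
R3 ← R3 + (1/2)·R2: [0, 0, 0, 0]
R4 ← R4 − R2: [0, 0, 0, 0]
R5 ← R5 + (1/2)·R2: [0, 0, 0, 0]
R6 ← R6 − (3/2)·R2: [0, 0, 0, 0]
Echelon form has 2 nonzero rows, so rank(A) = 2.
Each nonzero row contributes one pivot column: 2 pivot columns.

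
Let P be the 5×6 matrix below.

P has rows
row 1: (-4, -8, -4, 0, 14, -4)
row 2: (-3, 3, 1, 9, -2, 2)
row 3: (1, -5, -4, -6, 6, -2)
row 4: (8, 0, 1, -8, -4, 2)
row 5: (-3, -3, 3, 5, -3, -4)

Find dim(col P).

5

Row reduce to echelon form.
R2 ← R2 − (3/4)·R1: [0, 9, 4, 9, -25/2, 5]
R3 ← R3 + (1/4)·R1: [0, -7, -5, -6, 19/2, -3]
R4 ← R4 + (2)·R1: [0, -16, -7, -8, 24, -6]
R5 ← R5 − (3/4)·R1: [0, 3, 6, 5, -27/2, -1]
R3 ← R3 + (7/9)·R2: [0, 0, -17/9, 1, -2/9, 8/9]
R4 ← R4 + (16/9)·R2: [0, 0, 1/9, 8, 16/9, 26/9]
R5 ← R5 − (1/3)·R2: [0, 0, 14/3, 2, -28/3, -8/3]
R4 ← R4 + (1/17)·R3: [0, 0, 0, 137/17, 30/17, 50/17]
R5 ← R5 + (42/17)·R3: [0, 0, 0, 76/17, -168/17, -8/17]
R5 ← R5 − (76/137)·R4: [0, 0, 0, 0, -1488/137, -288/137]
Echelon form has 5 nonzero rows, so rank(P) = 5.
The column space has dimension equal to the rank: 5.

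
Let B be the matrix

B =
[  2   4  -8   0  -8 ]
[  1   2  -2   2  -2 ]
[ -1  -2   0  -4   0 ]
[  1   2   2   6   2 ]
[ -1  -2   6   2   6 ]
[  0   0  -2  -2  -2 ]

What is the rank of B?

Row reduce to echelon form.
R2 ← R2 − (1/2)·R1: [0, 0, 2, 2, 2]
R3 ← R3 + (1/2)·R1: [0, 0, -4, -4, -4]
R4 ← R4 − (1/2)·R1: [0, 0, 6, 6, 6]
R5 ← R5 + (1/2)·R1: [0, 0, 2, 2, 2]
R3 ← R3 + (2)·R2: [0, 0, 0, 0, 0]
R4 ← R4 − (3)·R2: [0, 0, 0, 0, 0]
R5 ← R5 − R2: [0, 0, 0, 0, 0]
R6 ← R6 + R2: [0, 0, 0, 0, 0]
Echelon form has 2 nonzero rows, so rank(B) = 2.

2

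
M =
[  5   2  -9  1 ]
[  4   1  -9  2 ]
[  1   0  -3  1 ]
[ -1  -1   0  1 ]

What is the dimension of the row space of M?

Row reduce to echelon form.
R2 ← R2 − (4/5)·R1: [0, -3/5, -9/5, 6/5]
R3 ← R3 − (1/5)·R1: [0, -2/5, -6/5, 4/5]
R4 ← R4 + (1/5)·R1: [0, -3/5, -9/5, 6/5]
R3 ← R3 − (2/3)·R2: [0, 0, 0, 0]
R4 ← R4 − R2: [0, 0, 0, 0]
Echelon form has 2 nonzero rows, so rank(M) = 2.
The row space has dimension equal to the rank: 2.

2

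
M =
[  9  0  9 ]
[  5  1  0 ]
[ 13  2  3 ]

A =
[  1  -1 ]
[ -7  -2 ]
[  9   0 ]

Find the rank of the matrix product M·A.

2

First compute MA:
[[ 90,  -9],
 [ -2,  -7],
 [ 26, -17]]
Now row reduce the product.
R2 ← R2 + (1/45)·R1: [0, -36/5]
R3 ← R3 − (13/45)·R1: [0, -72/5]
R3 ← R3 − (2)·R2: [0, 0]
2 nonzero rows, so rank(MA) = 2.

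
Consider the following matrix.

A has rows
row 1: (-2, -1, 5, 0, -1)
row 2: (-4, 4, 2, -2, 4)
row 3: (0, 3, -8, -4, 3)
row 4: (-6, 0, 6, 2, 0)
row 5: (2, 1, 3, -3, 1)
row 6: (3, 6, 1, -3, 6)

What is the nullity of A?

1

Row reduce to echelon form.
R2 ← R2 − (2)·R1: [0, 6, -8, -2, 6]
R4 ← R4 − (3)·R1: [0, 3, -9, 2, 3]
R5 ← R5 + R1: [0, 0, 8, -3, 0]
R6 ← R6 + (3/2)·R1: [0, 9/2, 17/2, -3, 9/2]
R3 ← R3 − (1/2)·R2: [0, 0, -4, -3, 0]
R4 ← R4 − (1/2)·R2: [0, 0, -5, 3, 0]
R6 ← R6 − (3/4)·R2: [0, 0, 29/2, -3/2, 0]
R4 ← R4 − (5/4)·R3: [0, 0, 0, 27/4, 0]
R5 ← R5 + (2)·R3: [0, 0, 0, -9, 0]
R6 ← R6 + (29/8)·R3: [0, 0, 0, -99/8, 0]
R5 ← R5 + (4/3)·R4: [0, 0, 0, 0, 0]
R6 ← R6 + (11/6)·R4: [0, 0, 0, 0, 0]
4 nonzero rows, so rank(A) = 4.
A has 5 columns; by rank–nullity, nullity = 5 − 4 = 1.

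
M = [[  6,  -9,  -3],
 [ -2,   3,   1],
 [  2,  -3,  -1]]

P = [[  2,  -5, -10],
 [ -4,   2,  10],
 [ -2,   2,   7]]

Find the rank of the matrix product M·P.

1

First compute MP:
[[ 54, -54, -171],
 [-18,  18,  57],
 [ 18, -18, -57]]
Now row reduce the product.
R2 ← R2 + (1/3)·R1: [0, 0, 0]
R3 ← R3 − (1/3)·R1: [0, 0, 0]
1 nonzero row, so rank(MP) = 1.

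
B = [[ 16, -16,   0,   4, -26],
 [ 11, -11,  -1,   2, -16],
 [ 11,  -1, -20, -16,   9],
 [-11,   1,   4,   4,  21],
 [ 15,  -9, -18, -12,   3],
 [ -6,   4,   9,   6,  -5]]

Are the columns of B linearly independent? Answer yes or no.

Row reduce B to echelon form.
R2 ← R2 − (11/16)·R1: [0, 0, -1, -3/4, 15/8]
R3 ← R3 − (11/16)·R1: [0, 10, -20, -75/4, 215/8]
R4 ← R4 + (11/16)·R1: [0, -10, 4, 27/4, 25/8]
R5 ← R5 − (15/16)·R1: [0, 6, -18, -63/4, 219/8]
R6 ← R6 + (3/8)·R1: [0, -2, 9, 15/2, -59/4]
Swap R2 ↔ R3
R4 ← R4 + R2: [0, 0, -16, -12, 30]
R5 ← R5 − (3/5)·R2: [0, 0, -6, -9/2, 45/4]
R6 ← R6 + (1/5)·R2: [0, 0, 5, 15/4, -75/8]
R4 ← R4 − (16)·R3: [0, 0, 0, 0, 0]
R5 ← R5 − (6)·R3: [0, 0, 0, 0, 0]
R6 ← R6 + (5)·R3: [0, 0, 0, 0, 0]
3 pivots among 5 columns.
Only 3 < 5 pivot columns, so the columns are linearly dependent.

no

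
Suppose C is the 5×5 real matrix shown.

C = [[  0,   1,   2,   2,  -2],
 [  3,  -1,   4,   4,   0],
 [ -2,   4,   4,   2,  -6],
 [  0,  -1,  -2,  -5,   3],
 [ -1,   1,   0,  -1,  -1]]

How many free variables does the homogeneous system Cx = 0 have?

2

Row reduce to echelon form.
Swap R1 ↔ R2
R3 ← R3 + (2/3)·R1: [0, 10/3, 20/3, 14/3, -6]
R5 ← R5 + (1/3)·R1: [0, 2/3, 4/3, 1/3, -1]
R3 ← R3 − (10/3)·R2: [0, 0, 0, -2, 2/3]
R4 ← R4 + R2: [0, 0, 0, -3, 1]
R5 ← R5 − (2/3)·R2: [0, 0, 0, -1, 1/3]
R4 ← R4 − (3/2)·R3: [0, 0, 0, 0, 0]
R5 ← R5 − (1/2)·R3: [0, 0, 0, 0, 0]
3 nonzero rows, so rank(C) = 3.
C has 5 columns; by rank–nullity, nullity = 5 − 3 = 2.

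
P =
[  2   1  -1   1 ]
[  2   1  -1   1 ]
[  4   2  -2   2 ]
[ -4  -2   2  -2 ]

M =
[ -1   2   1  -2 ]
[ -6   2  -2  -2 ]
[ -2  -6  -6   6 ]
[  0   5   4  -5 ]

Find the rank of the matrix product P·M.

1

First compute PM:
[[ -6,  17,  10, -17],
 [ -6,  17,  10, -17],
 [-12,  34,  20, -34],
 [ 12, -34, -20,  34]]
Now row reduce the product.
R2 ← R2 − R1: [0, 0, 0, 0]
R3 ← R3 − (2)·R1: [0, 0, 0, 0]
R4 ← R4 + (2)·R1: [0, 0, 0, 0]
1 nonzero row, so rank(PM) = 1.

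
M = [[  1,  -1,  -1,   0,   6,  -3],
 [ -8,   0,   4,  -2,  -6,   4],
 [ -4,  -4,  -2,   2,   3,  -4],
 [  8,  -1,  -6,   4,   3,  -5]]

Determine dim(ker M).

Row reduce to echelon form.
R2 ← R2 + (8)·R1: [0, -8, -4, -2, 42, -20]
R3 ← R3 + (4)·R1: [0, -8, -6, 2, 27, -16]
R4 ← R4 − (8)·R1: [0, 7, 2, 4, -45, 19]
R3 ← R3 − R2: [0, 0, -2, 4, -15, 4]
R4 ← R4 + (7/8)·R2: [0, 0, -3/2, 9/4, -33/4, 3/2]
R4 ← R4 − (3/4)·R3: [0, 0, 0, -3/4, 3, -3/2]
4 nonzero rows, so rank(M) = 4.
M has 6 columns; by rank–nullity, nullity = 6 − 4 = 2.

2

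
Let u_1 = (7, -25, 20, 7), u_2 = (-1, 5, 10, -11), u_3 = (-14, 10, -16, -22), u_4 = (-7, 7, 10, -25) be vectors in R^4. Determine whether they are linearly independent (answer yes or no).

Form the matrix with these vectors as rows and row reduce.
R2 ← R2 + (1/7)·R1: [0, 10/7, 90/7, -10]
R3 ← R3 + (2)·R1: [0, -40, 24, -8]
R4 ← R4 + R1: [0, -18, 30, -18]
R3 ← R3 + (28)·R2: [0, 0, 384, -288]
R4 ← R4 + (63/5)·R2: [0, 0, 192, -144]
R4 ← R4 − (1/2)·R3: [0, 0, 0, 0]
3 nonzero rows, so the 4 vectors span a space of dimension 3.
Since 3 < 4, the vectors are linearly dependent.

no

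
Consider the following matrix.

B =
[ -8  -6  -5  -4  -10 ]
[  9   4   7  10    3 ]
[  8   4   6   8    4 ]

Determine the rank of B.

2

Row reduce to echelon form.
R2 ← R2 + (9/8)·R1: [0, -11/4, 11/8, 11/2, -33/4]
R3 ← R3 + R1: [0, -2, 1, 4, -6]
R3 ← R3 − (8/11)·R2: [0, 0, 0, 0, 0]
Echelon form has 2 nonzero rows, so rank(B) = 2.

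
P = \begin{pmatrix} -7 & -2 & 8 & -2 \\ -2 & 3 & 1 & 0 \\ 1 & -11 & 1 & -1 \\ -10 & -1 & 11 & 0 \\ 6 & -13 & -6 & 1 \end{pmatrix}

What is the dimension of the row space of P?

4

Row reduce to echelon form.
R2 ← R2 − (2/7)·R1: [0, 25/7, -9/7, 4/7]
R3 ← R3 + (1/7)·R1: [0, -79/7, 15/7, -9/7]
R4 ← R4 − (10/7)·R1: [0, 13/7, -3/7, 20/7]
R5 ← R5 + (6/7)·R1: [0, -103/7, 6/7, -5/7]
R3 ← R3 + (79/25)·R2: [0, 0, -48/25, 13/25]
R4 ← R4 − (13/25)·R2: [0, 0, 6/25, 64/25]
R5 ← R5 + (103/25)·R2: [0, 0, -111/25, 41/25]
R4 ← R4 + (1/8)·R3: [0, 0, 0, 21/8]
R5 ← R5 − (37/16)·R3: [0, 0, 0, 7/16]
R5 ← R5 − (1/6)·R4: [0, 0, 0, 0]
Echelon form has 4 nonzero rows, so rank(P) = 4.
The row space has dimension equal to the rank: 4.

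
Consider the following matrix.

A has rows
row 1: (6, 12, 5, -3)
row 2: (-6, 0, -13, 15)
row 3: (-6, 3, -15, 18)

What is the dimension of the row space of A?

2

Row reduce to echelon form.
R2 ← R2 + R1: [0, 12, -8, 12]
R3 ← R3 + R1: [0, 15, -10, 15]
R3 ← R3 − (5/4)·R2: [0, 0, 0, 0]
Echelon form has 2 nonzero rows, so rank(A) = 2.
The row space has dimension equal to the rank: 2.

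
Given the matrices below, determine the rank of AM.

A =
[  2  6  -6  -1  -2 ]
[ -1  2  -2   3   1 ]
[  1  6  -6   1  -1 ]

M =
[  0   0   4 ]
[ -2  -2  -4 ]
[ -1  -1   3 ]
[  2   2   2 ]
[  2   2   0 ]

2

First compute AM:
[[-12, -12, -36],
 [  6,   6, -12],
 [ -6,  -6, -36]]
Now row reduce the product.
R2 ← R2 + (1/2)·R1: [0, 0, -30]
R3 ← R3 − (1/2)·R1: [0, 0, -18]
R3 ← R3 − (3/5)·R2: [0, 0, 0]
2 nonzero rows, so rank(AM) = 2.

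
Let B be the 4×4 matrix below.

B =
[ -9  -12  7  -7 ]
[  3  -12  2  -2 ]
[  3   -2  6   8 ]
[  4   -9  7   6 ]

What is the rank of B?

Row reduce to echelon form.
R2 ← R2 + (1/3)·R1: [0, -16, 13/3, -13/3]
R3 ← R3 + (1/3)·R1: [0, -6, 25/3, 17/3]
R4 ← R4 + (4/9)·R1: [0, -43/3, 91/9, 26/9]
R3 ← R3 − (3/8)·R2: [0, 0, 161/24, 175/24]
R4 ← R4 − (43/48)·R2: [0, 0, 299/48, 325/48]
R4 ← R4 − (13/14)·R3: [0, 0, 0, 0]
Echelon form has 3 nonzero rows, so rank(B) = 3.

3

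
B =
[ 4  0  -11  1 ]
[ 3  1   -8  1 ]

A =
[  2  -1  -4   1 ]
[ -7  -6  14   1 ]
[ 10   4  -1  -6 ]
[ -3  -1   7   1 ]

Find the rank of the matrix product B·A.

First compute BA:
[[-105, -49,   2,  71],
 [-84, -42,  17,  53]]
Now row reduce the product.
R2 ← R2 − (4/5)·R1: [0, -14/5, 77/5, -19/5]
2 nonzero rows, so rank(BA) = 2.

2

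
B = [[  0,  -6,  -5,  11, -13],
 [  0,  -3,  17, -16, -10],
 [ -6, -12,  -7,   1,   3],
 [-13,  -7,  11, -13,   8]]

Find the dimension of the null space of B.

1

Row reduce to echelon form.
Swap R1 ↔ R3
R4 ← R4 − (13/6)·R1: [0, 19, 157/6, -91/6, 3/2]
R3 ← R3 − (2)·R2: [0, 0, -39, 43, 7]
R4 ← R4 + (19/3)·R2: [0, 0, 803/6, -233/2, -371/6]
R4 ← R4 + (803/234)·R3: [0, 0, 0, 3634/117, -4424/117]
4 nonzero rows, so rank(B) = 4.
B has 5 columns; by rank–nullity, nullity = 5 − 4 = 1.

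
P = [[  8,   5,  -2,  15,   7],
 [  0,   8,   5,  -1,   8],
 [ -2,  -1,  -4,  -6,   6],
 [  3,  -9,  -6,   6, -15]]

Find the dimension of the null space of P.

Row reduce to echelon form.
R3 ← R3 + (1/4)·R1: [0, 1/4, -9/2, -9/4, 31/4]
R4 ← R4 − (3/8)·R1: [0, -87/8, -21/4, 3/8, -141/8]
R3 ← R3 − (1/32)·R2: [0, 0, -149/32, -71/32, 15/2]
R4 ← R4 + (87/64)·R2: [0, 0, 99/64, -63/64, -27/4]
R4 ← R4 + (99/298)·R3: [0, 0, 0, -513/298, -1269/298]
4 nonzero rows, so rank(P) = 4.
P has 5 columns; by rank–nullity, nullity = 5 − 4 = 1.

1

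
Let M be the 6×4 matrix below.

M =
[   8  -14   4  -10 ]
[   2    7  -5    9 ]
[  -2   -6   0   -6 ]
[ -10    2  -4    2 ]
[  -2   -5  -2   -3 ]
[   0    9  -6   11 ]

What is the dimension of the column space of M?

Row reduce to echelon form.
R2 ← R2 − (1/4)·R1: [0, 21/2, -6, 23/2]
R3 ← R3 + (1/4)·R1: [0, -19/2, 1, -17/2]
R4 ← R4 + (5/4)·R1: [0, -31/2, 1, -21/2]
R5 ← R5 + (1/4)·R1: [0, -17/2, -1, -11/2]
R3 ← R3 + (19/21)·R2: [0, 0, -31/7, 40/21]
R4 ← R4 + (31/21)·R2: [0, 0, -55/7, 136/21]
R5 ← R5 + (17/21)·R2: [0, 0, -41/7, 80/21]
R6 ← R6 − (6/7)·R2: [0, 0, -6/7, 8/7]
R4 ← R4 − (55/31)·R3: [0, 0, 0, 96/31]
R5 ← R5 − (41/31)·R3: [0, 0, 0, 40/31]
R6 ← R6 − (6/31)·R3: [0, 0, 0, 24/31]
R5 ← R5 − (5/12)·R4: [0, 0, 0, 0]
R6 ← R6 − (1/4)·R4: [0, 0, 0, 0]
Echelon form has 4 nonzero rows, so rank(M) = 4.
The column space has dimension equal to the rank: 4.

4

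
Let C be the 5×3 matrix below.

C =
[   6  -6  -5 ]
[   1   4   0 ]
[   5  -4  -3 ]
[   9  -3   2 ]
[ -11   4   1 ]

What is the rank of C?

Row reduce to echelon form.
R2 ← R2 − (1/6)·R1: [0, 5, 5/6]
R3 ← R3 − (5/6)·R1: [0, 1, 7/6]
R4 ← R4 − (3/2)·R1: [0, 6, 19/2]
R5 ← R5 + (11/6)·R1: [0, -7, -49/6]
R3 ← R3 − (1/5)·R2: [0, 0, 1]
R4 ← R4 − (6/5)·R2: [0, 0, 17/2]
R5 ← R5 + (7/5)·R2: [0, 0, -7]
R4 ← R4 − (17/2)·R3: [0, 0, 0]
R5 ← R5 + (7)·R3: [0, 0, 0]
Echelon form has 3 nonzero rows, so rank(C) = 3.

3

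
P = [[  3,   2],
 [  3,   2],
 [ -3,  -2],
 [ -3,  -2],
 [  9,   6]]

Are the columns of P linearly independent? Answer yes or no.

no

Row reduce P to echelon form.
R2 ← R2 − R1: [0, 0]
R3 ← R3 + R1: [0, 0]
R4 ← R4 + R1: [0, 0]
R5 ← R5 − (3)·R1: [0, 0]
1 pivot among 2 columns.
Only 1 < 2 pivot columns, so the columns are linearly dependent.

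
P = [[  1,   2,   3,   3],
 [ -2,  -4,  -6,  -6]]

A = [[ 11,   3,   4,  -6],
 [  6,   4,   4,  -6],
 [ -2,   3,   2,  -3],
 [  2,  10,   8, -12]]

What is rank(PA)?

First compute PA:
[[ 23,  50,  42, -63],
 [-46, -100, -84, 126]]
Now row reduce the product.
R2 ← R2 + (2)·R1: [0, 0, 0, 0]
1 nonzero row, so rank(PA) = 1.

1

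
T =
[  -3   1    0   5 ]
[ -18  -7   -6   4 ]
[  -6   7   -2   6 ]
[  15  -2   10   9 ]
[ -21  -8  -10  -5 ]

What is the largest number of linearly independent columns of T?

3

Row reduce to echelon form.
R2 ← R2 − (6)·R1: [0, -13, -6, -26]
R3 ← R3 − (2)·R1: [0, 5, -2, -4]
R4 ← R4 + (5)·R1: [0, 3, 10, 34]
R5 ← R5 − (7)·R1: [0, -15, -10, -40]
R3 ← R3 + (5/13)·R2: [0, 0, -56/13, -14]
R4 ← R4 + (3/13)·R2: [0, 0, 112/13, 28]
R5 ← R5 − (15/13)·R2: [0, 0, -40/13, -10]
R4 ← R4 + (2)·R3: [0, 0, 0, 0]
R5 ← R5 − (5/7)·R3: [0, 0, 0, 0]
Echelon form has 3 nonzero rows, so rank(T) = 3.
The rank gives the maximum number of linearly independent columns: 3.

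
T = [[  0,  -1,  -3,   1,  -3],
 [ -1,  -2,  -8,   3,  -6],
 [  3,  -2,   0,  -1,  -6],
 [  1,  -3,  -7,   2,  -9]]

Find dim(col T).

Row reduce to echelon form.
Swap R1 ↔ R2
R3 ← R3 + (3)·R1: [0, -8, -24, 8, -24]
R4 ← R4 + R1: [0, -5, -15, 5, -15]
R3 ← R3 − (8)·R2: [0, 0, 0, 0, 0]
R4 ← R4 − (5)·R2: [0, 0, 0, 0, 0]
Echelon form has 2 nonzero rows, so rank(T) = 2.
The column space has dimension equal to the rank: 2.

2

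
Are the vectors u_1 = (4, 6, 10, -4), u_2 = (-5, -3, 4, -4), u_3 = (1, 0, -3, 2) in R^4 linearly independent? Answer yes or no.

Form the matrix with these vectors as rows and row reduce.
R2 ← R2 + (5/4)·R1: [0, 9/2, 33/2, -9]
R3 ← R3 − (1/4)·R1: [0, -3/2, -11/2, 3]
R3 ← R3 + (1/3)·R2: [0, 0, 0, 0]
2 nonzero rows, so the 3 vectors span a space of dimension 2.
Since 2 < 3, the vectors are linearly dependent.

no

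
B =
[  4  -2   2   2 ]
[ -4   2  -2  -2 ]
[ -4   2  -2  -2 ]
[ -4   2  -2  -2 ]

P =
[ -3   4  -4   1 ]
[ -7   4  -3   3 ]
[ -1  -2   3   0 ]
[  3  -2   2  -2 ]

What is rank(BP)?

1

First compute BP:
[[  6,   0,   0,  -6],
 [ -6,   0,   0,   6],
 [ -6,   0,   0,   6],
 [ -6,   0,   0,   6]]
Now row reduce the product.
R2 ← R2 + R1: [0, 0, 0, 0]
R3 ← R3 + R1: [0, 0, 0, 0]
R4 ← R4 + R1: [0, 0, 0, 0]
1 nonzero row, so rank(BP) = 1.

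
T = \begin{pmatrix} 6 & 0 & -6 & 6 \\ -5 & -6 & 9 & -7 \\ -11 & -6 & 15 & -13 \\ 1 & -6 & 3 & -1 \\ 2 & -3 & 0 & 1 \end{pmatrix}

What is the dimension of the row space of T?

Row reduce to echelon form.
R2 ← R2 + (5/6)·R1: [0, -6, 4, -2]
R3 ← R3 + (11/6)·R1: [0, -6, 4, -2]
R4 ← R4 − (1/6)·R1: [0, -6, 4, -2]
R5 ← R5 − (1/3)·R1: [0, -3, 2, -1]
R3 ← R3 − R2: [0, 0, 0, 0]
R4 ← R4 − R2: [0, 0, 0, 0]
R5 ← R5 − (1/2)·R2: [0, 0, 0, 0]
Echelon form has 2 nonzero rows, so rank(T) = 2.
The row space has dimension equal to the rank: 2.

2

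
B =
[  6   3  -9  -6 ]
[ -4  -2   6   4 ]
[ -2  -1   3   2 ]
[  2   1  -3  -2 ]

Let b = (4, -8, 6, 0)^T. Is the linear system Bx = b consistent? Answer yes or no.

Row reduce the augmented matrix [B | b].
R2 ← R2 + (2/3)·R1: [0, 0, 0, 0, -16/3]
R3 ← R3 + (1/3)·R1: [0, 0, 0, 0, 22/3]
R4 ← R4 − (1/3)·R1: [0, 0, 0, 0, -4/3]
R3 ← R3 + (11/8)·R2: [0, 0, 0, 0, 0]
R4 ← R4 − (1/4)·R2: [0, 0, 0, 0, 0]
The echelon form has 2 nonzero rows; the last pivot sits in the augmented column, so rank(B) = 1 but rank([B|b]) = 2.
Since the ranks differ, the system is inconsistent.

no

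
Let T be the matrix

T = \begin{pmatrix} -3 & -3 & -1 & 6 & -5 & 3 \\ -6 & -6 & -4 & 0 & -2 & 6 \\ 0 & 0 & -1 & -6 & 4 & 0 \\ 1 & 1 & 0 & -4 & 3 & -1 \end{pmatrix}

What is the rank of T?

Row reduce to echelon form.
R2 ← R2 − (2)·R1: [0, 0, -2, -12, 8, 0]
R4 ← R4 + (1/3)·R1: [0, 0, -1/3, -2, 4/3, 0]
R3 ← R3 − (1/2)·R2: [0, 0, 0, 0, 0, 0]
R4 ← R4 − (1/6)·R2: [0, 0, 0, 0, 0, 0]
Echelon form has 2 nonzero rows, so rank(T) = 2.

2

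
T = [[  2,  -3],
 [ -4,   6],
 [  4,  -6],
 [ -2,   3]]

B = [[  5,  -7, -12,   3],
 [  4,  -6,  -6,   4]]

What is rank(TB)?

1

First compute TB:
[[ -2,   4,  -6,  -6],
 [  4,  -8,  12,  12],
 [ -4,   8, -12, -12],
 [  2,  -4,   6,   6]]
Now row reduce the product.
R2 ← R2 + (2)·R1: [0, 0, 0, 0]
R3 ← R3 − (2)·R1: [0, 0, 0, 0]
R4 ← R4 + R1: [0, 0, 0, 0]
1 nonzero row, so rank(TB) = 1.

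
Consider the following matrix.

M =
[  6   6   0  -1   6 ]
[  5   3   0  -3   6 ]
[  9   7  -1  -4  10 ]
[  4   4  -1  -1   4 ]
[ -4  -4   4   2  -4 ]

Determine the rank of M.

3

Row reduce to echelon form.
R2 ← R2 − (5/6)·R1: [0, -2, 0, -13/6, 1]
R3 ← R3 − (3/2)·R1: [0, -2, -1, -5/2, 1]
R4 ← R4 − (2/3)·R1: [0, 0, -1, -1/3, 0]
R5 ← R5 + (2/3)·R1: [0, 0, 4, 4/3, 0]
R3 ← R3 − R2: [0, 0, -1, -1/3, 0]
R4 ← R4 − R3: [0, 0, 0, 0, 0]
R5 ← R5 + (4)·R3: [0, 0, 0, 0, 0]
Echelon form has 3 nonzero rows, so rank(M) = 3.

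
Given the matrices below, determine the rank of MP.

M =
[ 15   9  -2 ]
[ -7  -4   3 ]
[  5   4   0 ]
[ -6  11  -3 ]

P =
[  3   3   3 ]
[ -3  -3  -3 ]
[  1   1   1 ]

1

First compute MP:
[[ 16,  16,  16],
 [ -6,  -6,  -6],
 [  3,   3,   3],
 [-54, -54, -54]]
Now row reduce the product.
R2 ← R2 + (3/8)·R1: [0, 0, 0]
R3 ← R3 − (3/16)·R1: [0, 0, 0]
R4 ← R4 + (27/8)·R1: [0, 0, 0]
1 nonzero row, so rank(MP) = 1.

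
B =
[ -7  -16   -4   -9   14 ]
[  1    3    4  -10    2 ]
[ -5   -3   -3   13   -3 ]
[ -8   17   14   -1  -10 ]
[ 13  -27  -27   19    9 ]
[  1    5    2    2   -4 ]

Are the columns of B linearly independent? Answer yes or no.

Row reduce B to echelon form.
R2 ← R2 + (1/7)·R1: [0, 5/7, 24/7, -79/7, 4]
R3 ← R3 − (5/7)·R1: [0, 59/7, -1/7, 136/7, -13]
R4 ← R4 − (8/7)·R1: [0, 247/7, 130/7, 65/7, -26]
R5 ← R5 + (13/7)·R1: [0, -397/7, -241/7, 16/7, 35]
R6 ← R6 + (1/7)·R1: [0, 19/7, 10/7, 5/7, -2]
R3 ← R3 − (59/5)·R2: [0, 0, -203/5, 763/5, -301/5]
R4 ← R4 − (247/5)·R2: [0, 0, -754/5, 2834/5, -1118/5]
R5 ← R5 + (397/5)·R2: [0, 0, 1189/5, -4469/5, 1763/5]
R6 ← R6 − (19/5)·R2: [0, 0, -58/5, 218/5, -86/5]
R4 ← R4 − (26/7)·R3: [0, 0, 0, 0, 0]
R5 ← R5 + (41/7)·R3: [0, 0, 0, 0, 0]
R6 ← R6 − (2/7)·R3: [0, 0, 0, 0, 0]
3 pivots among 5 columns.
Only 3 < 5 pivot columns, so the columns are linearly dependent.

no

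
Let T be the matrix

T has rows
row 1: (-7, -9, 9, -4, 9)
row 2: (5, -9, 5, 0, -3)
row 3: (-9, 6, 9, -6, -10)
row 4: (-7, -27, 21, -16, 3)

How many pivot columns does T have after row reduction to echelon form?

4

Row reduce to echelon form.
R2 ← R2 + (5/7)·R1: [0, -108/7, 80/7, -20/7, 24/7]
R3 ← R3 − (9/7)·R1: [0, 123/7, -18/7, -6/7, -151/7]
R4 ← R4 − R1: [0, -18, 12, -12, -6]
R3 ← R3 + (41/36)·R2: [0, 0, 94/9, -37/9, -53/3]
R4 ← R4 − (7/6)·R2: [0, 0, -4/3, -26/3, -10]
R4 ← R4 + (6/47)·R3: [0, 0, 0, -432/47, -576/47]
Echelon form has 4 nonzero rows, so rank(T) = 4.
Each nonzero row contributes one pivot column: 4 pivot columns.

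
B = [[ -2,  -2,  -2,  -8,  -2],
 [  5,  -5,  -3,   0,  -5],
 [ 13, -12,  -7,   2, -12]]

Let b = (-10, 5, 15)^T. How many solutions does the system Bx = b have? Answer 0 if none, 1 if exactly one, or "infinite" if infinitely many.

Row reduce the augmented matrix [B | b].
R2 ← R2 + (5/2)·R1: [0, -10, -8, -20, -10, -20]
R3 ← R3 + (13/2)·R1: [0, -25, -20, -50, -25, -50]
R3 ← R3 − (5/2)·R2: [0, 0, 0, 0, 0, 0]
The echelon form has 2 nonzero rows, and every pivot lies in the first 5 columns, so rank(B) = rank([B|b]) = 2.
The system is consistent.
rank = 2 < 5 unknowns, so there are infinitely many solutions.

infinite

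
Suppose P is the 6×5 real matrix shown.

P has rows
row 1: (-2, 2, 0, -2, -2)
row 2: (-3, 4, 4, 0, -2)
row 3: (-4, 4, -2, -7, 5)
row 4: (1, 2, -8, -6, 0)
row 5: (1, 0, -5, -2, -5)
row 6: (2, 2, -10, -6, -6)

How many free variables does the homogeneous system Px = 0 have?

Row reduce to echelon form.
R2 ← R2 − (3/2)·R1: [0, 1, 4, 3, 1]
R3 ← R3 − (2)·R1: [0, 0, -2, -3, 9]
R4 ← R4 + (1/2)·R1: [0, 3, -8, -7, -1]
R5 ← R5 + (1/2)·R1: [0, 1, -5, -3, -6]
R6 ← R6 + R1: [0, 4, -10, -8, -8]
R4 ← R4 − (3)·R2: [0, 0, -20, -16, -4]
R5 ← R5 − R2: [0, 0, -9, -6, -7]
R6 ← R6 − (4)·R2: [0, 0, -26, -20, -12]
R4 ← R4 − (10)·R3: [0, 0, 0, 14, -94]
R5 ← R5 − (9/2)·R3: [0, 0, 0, 15/2, -95/2]
R6 ← R6 − (13)·R3: [0, 0, 0, 19, -129]
R5 ← R5 − (15/28)·R4: [0, 0, 0, 0, 20/7]
R6 ← R6 − (19/14)·R4: [0, 0, 0, 0, -10/7]
R6 ← R6 + (1/2)·R5: [0, 0, 0, 0, 0]
5 nonzero rows, so rank(P) = 5.
P has 5 columns; by rank–nullity, nullity = 5 − 5 = 0.

0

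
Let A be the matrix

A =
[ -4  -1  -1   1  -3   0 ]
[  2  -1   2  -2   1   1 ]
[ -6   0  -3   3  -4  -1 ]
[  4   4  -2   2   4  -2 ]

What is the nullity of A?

4

Row reduce to echelon form.
R2 ← R2 + (1/2)·R1: [0, -3/2, 3/2, -3/2, -1/2, 1]
R3 ← R3 − (3/2)·R1: [0, 3/2, -3/2, 3/2, 1/2, -1]
R4 ← R4 + R1: [0, 3, -3, 3, 1, -2]
R3 ← R3 + R2: [0, 0, 0, 0, 0, 0]
R4 ← R4 + (2)·R2: [0, 0, 0, 0, 0, 0]
2 nonzero rows, so rank(A) = 2.
A has 6 columns; by rank–nullity, nullity = 6 − 2 = 4.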